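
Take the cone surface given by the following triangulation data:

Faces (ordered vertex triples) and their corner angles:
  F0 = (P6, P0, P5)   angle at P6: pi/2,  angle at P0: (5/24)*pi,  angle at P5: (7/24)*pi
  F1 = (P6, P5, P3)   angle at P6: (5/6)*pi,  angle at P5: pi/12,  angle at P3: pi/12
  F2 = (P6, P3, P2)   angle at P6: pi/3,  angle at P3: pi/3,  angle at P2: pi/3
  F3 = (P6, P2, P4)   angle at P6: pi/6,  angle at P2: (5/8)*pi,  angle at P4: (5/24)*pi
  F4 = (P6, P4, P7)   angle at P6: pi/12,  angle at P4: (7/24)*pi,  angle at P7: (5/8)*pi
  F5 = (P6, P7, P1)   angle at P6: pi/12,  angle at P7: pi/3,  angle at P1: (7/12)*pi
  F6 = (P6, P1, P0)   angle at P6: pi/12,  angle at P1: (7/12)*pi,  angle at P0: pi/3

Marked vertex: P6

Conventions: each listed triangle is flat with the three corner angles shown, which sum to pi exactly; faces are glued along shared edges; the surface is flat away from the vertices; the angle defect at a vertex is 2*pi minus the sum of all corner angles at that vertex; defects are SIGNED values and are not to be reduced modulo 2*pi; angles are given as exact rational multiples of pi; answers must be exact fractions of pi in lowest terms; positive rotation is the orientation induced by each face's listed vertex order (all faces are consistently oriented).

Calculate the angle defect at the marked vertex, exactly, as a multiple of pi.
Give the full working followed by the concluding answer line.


Sum of corner angles at P6: (25/12)*pi
defect = 2*pi - (25/12)*pi

Answer: defect(P6) = -pi/12


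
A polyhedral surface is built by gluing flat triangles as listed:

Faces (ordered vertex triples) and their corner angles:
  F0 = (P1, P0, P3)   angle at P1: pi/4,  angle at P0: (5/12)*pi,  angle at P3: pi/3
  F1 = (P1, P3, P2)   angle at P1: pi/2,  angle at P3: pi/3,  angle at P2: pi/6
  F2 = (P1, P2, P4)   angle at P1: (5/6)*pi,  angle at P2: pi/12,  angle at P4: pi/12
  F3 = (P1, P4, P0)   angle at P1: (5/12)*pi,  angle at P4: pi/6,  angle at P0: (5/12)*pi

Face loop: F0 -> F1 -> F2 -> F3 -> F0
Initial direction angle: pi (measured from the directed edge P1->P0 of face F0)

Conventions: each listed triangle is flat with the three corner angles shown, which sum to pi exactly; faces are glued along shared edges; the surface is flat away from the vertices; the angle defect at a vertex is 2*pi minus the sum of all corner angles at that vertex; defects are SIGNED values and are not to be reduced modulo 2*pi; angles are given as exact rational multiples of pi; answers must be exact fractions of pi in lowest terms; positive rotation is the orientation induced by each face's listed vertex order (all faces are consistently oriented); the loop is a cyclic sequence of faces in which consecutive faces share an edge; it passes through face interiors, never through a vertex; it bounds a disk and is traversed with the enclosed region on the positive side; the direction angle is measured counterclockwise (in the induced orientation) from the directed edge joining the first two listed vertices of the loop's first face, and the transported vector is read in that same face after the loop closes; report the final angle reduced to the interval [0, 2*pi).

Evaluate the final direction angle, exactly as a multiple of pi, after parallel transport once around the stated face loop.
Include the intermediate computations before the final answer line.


enclosed vertex P1: corner angles sum to 2*pi, defect = 2*pi - 2*pi = 0
the final direction is the initial angle plus the enclosed defects, taken mod 2*pi in the induced orientation
final angle = pi + 0 = pi (mod 2*pi)

Answer: final direction angle = pi


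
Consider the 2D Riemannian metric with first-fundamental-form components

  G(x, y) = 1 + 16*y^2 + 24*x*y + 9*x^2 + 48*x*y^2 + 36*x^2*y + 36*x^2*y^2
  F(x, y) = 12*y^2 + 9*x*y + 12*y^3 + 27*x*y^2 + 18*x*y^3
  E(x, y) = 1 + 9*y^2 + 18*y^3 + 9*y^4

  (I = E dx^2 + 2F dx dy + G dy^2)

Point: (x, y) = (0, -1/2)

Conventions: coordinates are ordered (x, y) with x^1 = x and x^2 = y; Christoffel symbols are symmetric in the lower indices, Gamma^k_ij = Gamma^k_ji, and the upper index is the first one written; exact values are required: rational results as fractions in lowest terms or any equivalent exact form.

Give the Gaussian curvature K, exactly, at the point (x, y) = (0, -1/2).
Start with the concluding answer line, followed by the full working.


Answer: K = 0

E = 25/16, F = 3/2, G = 5, EG - F^2 = 89/16 at the point
E_x = 0, E_y = 0, F_x = 0, F_y = -3, G_x = 0, G_y = -16
E_yy = -9, F_xy = -9/2, G_xx = 0
Compute both Brioschi determinants and normalise by (EG - F^2)^2.
M1 = [[-E_yy/2 + F_xy - G_xx/2, E_x/2, F_x - E_y/2], [F_y - G_x/2, E, F], [G_y/2, F, G]] = [[0, 0, 0], [-3, 25/16, 3/2], [-8, 3/2, 5]]; det M1 = 0
M2 = [[0, E_y/2, G_x/2], [E_y/2, E, F], [G_x/2, F, G]] = [[0, 0, 0], [0, 25/16, 3/2], [0, 3/2, 5]]; det M2 = 0
det M1 - det M2 = 0; K = 0 / (89/16)^2 = 0


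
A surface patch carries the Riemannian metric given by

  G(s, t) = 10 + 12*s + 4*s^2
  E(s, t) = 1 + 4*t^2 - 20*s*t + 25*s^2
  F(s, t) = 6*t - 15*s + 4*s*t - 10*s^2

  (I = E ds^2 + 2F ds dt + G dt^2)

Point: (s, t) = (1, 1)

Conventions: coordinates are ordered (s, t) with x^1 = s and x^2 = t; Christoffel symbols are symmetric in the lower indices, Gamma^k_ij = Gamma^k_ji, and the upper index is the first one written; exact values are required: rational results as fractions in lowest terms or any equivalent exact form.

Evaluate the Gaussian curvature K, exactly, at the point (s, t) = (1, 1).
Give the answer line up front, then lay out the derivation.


Answer: K = -4/1225

E = 10, F = -15, G = 26, EG - F^2 = 35 at the point
E_s = 30, E_t = -12, F_s = -31, F_t = 10, G_s = 20, G_t = 0
E_tt = 8, F_st = 4, G_ss = 8
Evaluate Brioschi's two determinant matrices M1, M2 and divide by (EG - F^2)^2.
M1 = [[-E_tt/2 + F_st - G_ss/2, E_s/2, F_s - E_t/2], [F_t - G_s/2, E, F], [G_t/2, F, G]] = [[-4, 15, -25], [0, 10, -15], [0, -15, 26]]; det M1 = -140
M2 = [[0, E_t/2, G_s/2], [E_t/2, E, F], [G_s/2, F, G]] = [[0, -6, 10], [-6, 10, -15], [10, -15, 26]]; det M2 = -136
det M1 - det M2 = -4; K = -4 / (35)^2 = -4/1225


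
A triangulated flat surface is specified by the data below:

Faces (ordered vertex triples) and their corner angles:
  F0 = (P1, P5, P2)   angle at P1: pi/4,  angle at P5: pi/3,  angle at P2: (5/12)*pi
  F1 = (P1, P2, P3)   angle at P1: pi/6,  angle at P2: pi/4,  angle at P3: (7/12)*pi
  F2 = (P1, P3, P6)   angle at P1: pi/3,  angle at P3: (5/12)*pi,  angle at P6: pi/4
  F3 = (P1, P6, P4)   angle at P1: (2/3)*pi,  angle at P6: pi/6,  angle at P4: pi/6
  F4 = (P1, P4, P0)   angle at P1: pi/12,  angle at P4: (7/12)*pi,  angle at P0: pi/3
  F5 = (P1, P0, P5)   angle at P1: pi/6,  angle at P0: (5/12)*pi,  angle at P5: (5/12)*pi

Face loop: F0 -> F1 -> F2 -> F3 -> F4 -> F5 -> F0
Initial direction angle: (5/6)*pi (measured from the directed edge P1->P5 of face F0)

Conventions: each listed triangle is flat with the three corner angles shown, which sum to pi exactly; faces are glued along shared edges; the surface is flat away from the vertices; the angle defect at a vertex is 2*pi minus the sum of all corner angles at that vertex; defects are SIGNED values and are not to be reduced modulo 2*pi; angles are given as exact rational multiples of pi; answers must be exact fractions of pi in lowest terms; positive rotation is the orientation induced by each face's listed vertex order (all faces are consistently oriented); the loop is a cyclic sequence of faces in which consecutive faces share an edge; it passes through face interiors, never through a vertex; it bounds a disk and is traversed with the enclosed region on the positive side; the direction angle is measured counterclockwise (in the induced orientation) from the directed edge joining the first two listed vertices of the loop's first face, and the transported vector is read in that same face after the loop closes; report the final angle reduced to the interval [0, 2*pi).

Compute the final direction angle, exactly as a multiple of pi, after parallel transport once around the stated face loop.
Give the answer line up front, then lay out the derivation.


Answer: final direction angle = (7/6)*pi

enclosed vertex P1: corner angles sum to (5/3)*pi, defect = 2*pi - (5/3)*pi = pi/3
holonomy = initial angle + sum of enclosed defects (mod 2*pi), positive in the induced orientation
final angle = (5/6)*pi + pi/3 = (7/6)*pi (mod 2*pi)


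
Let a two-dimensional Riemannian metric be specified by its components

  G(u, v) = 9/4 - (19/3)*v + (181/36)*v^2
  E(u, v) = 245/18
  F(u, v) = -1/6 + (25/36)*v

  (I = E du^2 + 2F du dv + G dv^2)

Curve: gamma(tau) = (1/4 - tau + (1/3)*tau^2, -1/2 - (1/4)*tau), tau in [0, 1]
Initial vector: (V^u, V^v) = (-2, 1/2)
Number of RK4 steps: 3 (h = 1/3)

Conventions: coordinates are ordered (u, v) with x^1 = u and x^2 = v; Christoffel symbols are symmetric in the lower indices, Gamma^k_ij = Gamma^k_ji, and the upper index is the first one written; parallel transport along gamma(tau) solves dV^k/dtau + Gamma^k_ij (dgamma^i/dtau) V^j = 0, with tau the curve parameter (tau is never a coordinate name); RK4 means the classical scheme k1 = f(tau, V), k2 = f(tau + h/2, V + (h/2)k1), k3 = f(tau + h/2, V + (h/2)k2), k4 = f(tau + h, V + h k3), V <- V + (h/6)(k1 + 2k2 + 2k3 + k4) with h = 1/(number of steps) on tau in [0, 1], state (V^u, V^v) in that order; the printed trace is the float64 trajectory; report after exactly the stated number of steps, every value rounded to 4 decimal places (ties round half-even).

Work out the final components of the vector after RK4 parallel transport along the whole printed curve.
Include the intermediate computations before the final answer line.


gamma'(tau) = (-1 + (2/3)*tau, -1/4); f(tau, V)^k = -Gamma^k_ij(gamma(tau)) gamma'^i(tau) V^j; h = 1/3; intermediate values shown to 6 dp
curve data and Christoffel symbols at the stage parameters:
  tau = 0.000000: gamma = (0.250000, -0.500000), gamma' = (-1.000000, -0.250000); Gamma_uuu = 0.000000, Gamma_uuv = 0.000000, Gamma_uvv = 0.018938, Gamma_vuu = 0.000000, Gamma_vuv = 0.000000, Gamma_vvv = -0.849738
  tau = 0.166667: gamma = (0.092593, -0.541667), gamma' = (-0.888889, -0.250000); Gamma_uuu = 0.000000, Gamma_uuv = 0.000000, Gamma_uvv = 0.018249, Gamma_vuu = 0.000000, Gamma_vuv = 0.000000, Gamma_vvv = -0.821740
  tau = 0.333333: gamma = (-0.046296, -0.583333), gamma' = (-0.777778, -0.250000); Gamma_uuu = 0.000000, Gamma_uuv = 0.000000, Gamma_uvv = 0.017606, Gamma_vuu = 0.000000, Gamma_vuv = 0.000000, Gamma_vvv = -0.795460
  tau = 0.500000: gamma = (-0.166667, -0.625000), gamma' = (-0.666667, -0.250000); Gamma_uuu = 0.000000, Gamma_uuv = 0.000000, Gamma_uvv = 0.017005, Gamma_vuu = 0.000000, Gamma_vuv = 0.000000, Gamma_vvv = -0.770751
  tau = 0.666667: gamma = (-0.268519, -0.666667), gamma' = (-0.555556, -0.250000); Gamma_uuu = 0.000000, Gamma_uuv = 0.000000, Gamma_uvv = 0.016443, Gamma_vuu = 0.000000, Gamma_vuv = 0.000000, Gamma_vvv = -0.747482
  tau = 0.833333: gamma = (-0.351852, -0.708333), gamma' = (-0.444444, -0.250000); Gamma_uuu = 0.000000, Gamma_uuv = 0.000000, Gamma_uvv = 0.015916, Gamma_vuu = 0.000000, Gamma_vuv = 0.000000, Gamma_vvv = -0.725535
  tau = 1.000000: gamma = (-0.416667, -0.750000), gamma' = (-0.333333, -0.250000); Gamma_uuu = 0.000000, Gamma_uuv = 0.000000, Gamma_uvv = 0.015421, Gamma_vuu = 0.000000, Gamma_vuv = 0.000000, Gamma_vvv = -0.704804
step 0: V^u = -2.0000, V^v = 0.5000
step 1: k1 = (0.002367, -0.106217), k2 = (0.002200, -0.099081), k3 = (0.002206, -0.099325), k4 = (0.002055, -0.092848); V <- V + (h/6)(k1 + 2k2 + 2k3 + k4): V^u = -1.9993, V^v = 0.4669
step 2: k1 = (0.002055, -0.092849), k2 = (0.001919, -0.086983), k3 = (0.001923, -0.087172), k4 = (0.001800, -0.081819); V <- V + (h/6)(k1 + 2k2 + 2k3 + k4): V^u = -1.9986, V^v = 0.4378
step 3: k1 = (0.001800, -0.081820), k2 = (0.001688, -0.076944), k3 = (0.001691, -0.077091), k4 = (0.001589, -0.072620); V <- V + (h/6)(k1 + 2k2 + 2k3 + k4): V^u = -1.9981, V^v = 0.4121

Answer: V^u = -1.9981, V^v = 0.4121


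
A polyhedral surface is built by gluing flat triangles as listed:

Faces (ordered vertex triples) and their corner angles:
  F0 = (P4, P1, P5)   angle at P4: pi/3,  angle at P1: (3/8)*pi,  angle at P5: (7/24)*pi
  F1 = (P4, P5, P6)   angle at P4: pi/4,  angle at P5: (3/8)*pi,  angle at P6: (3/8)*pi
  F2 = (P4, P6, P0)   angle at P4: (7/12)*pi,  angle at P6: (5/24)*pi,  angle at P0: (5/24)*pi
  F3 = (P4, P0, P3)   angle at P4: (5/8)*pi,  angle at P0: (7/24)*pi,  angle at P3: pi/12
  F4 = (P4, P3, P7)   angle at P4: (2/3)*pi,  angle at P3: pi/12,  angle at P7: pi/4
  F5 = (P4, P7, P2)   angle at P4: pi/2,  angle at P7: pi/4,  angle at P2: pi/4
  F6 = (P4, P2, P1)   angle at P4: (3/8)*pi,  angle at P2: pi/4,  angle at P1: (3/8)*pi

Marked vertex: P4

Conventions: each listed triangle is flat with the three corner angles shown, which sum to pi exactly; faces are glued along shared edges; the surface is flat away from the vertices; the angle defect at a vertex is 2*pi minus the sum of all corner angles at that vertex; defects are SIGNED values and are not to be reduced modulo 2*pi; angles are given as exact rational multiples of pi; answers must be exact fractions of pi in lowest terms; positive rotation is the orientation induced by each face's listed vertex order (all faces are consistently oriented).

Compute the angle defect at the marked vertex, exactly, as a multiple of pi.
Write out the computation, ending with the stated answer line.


Sum of corner angles at P4: (10/3)*pi
defect = 2*pi - (10/3)*pi

Answer: defect(P4) = (-4/3)*pi


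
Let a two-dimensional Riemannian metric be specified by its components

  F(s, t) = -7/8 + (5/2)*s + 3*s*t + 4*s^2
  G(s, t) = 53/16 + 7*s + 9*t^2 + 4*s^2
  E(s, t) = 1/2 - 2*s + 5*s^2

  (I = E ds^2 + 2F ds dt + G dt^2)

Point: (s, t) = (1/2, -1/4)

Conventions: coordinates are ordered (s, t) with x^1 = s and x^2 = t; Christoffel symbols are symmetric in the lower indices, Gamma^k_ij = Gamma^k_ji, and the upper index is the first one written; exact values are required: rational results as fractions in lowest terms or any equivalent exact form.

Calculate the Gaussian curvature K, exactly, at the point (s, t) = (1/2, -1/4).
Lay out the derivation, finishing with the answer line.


E = 3/4, F = 1, G = 67/8, EG - F^2 = 169/32 at the point
E_s = 3, E_t = 0, F_s = 23/4, F_t = 3/2, G_s = 11, G_t = -9/2
E_tt = 0, F_st = 3, G_ss = 8
The intrinsic route: Brioschi's K = (det M1 - det M2)/(EG - F^2)^2.
M1 = [[-E_tt/2 + F_st - G_ss/2, E_s/2, F_s - E_t/2], [F_t - G_s/2, E, F], [G_t/2, F, G]] = [[-1, 3/2, 23/4], [-4, 3/4, 1], [-9/4, 1, 67/8]]; det M1 = 1811/64
M2 = [[0, E_t/2, G_s/2], [E_t/2, E, F], [G_s/2, F, G]] = [[0, 0, 11/2], [0, 3/4, 1], [11/2, 1, 67/8]]; det M2 = -363/16
det M1 - det M2 = 3263/64; K = 3263/64 / (169/32)^2 = 4016/2197

Answer: K = 4016/2197


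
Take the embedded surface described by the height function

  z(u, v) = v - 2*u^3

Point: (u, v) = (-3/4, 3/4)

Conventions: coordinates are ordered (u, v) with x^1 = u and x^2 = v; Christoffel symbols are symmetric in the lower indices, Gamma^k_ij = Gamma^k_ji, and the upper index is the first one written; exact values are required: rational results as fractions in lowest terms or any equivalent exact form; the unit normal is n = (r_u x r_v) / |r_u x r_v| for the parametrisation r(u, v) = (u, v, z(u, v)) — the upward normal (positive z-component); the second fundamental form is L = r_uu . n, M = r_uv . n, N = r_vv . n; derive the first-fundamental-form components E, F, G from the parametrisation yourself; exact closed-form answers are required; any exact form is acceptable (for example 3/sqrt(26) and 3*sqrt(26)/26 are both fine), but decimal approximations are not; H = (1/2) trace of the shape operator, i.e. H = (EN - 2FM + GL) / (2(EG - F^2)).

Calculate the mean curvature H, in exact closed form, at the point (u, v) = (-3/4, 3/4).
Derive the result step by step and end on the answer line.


z_u = -27/8, z_v = 1, z_uu = 9, z_uv = 0, z_vv = 0
E = 793/64, F = -27/8, G = 2; answer radicand W^2 = 857/64
unnormalised second-form numerators: l = 9, m = 0, n = 0; L = l/sqrt(857/64), and similarly M = m/sqrt(W^2), N = n/sqrt(W^2)
H = (E*n - 2*F*m + G*l) / (2*(EG - F^2)*sqrt(W^2)); E*n - 2*F*m + G*l = 18, EG - F^2 = 857/64, so H = (576/857)/sqrt(857/64)

Answer: H = 4608*sqrt(857)/734449


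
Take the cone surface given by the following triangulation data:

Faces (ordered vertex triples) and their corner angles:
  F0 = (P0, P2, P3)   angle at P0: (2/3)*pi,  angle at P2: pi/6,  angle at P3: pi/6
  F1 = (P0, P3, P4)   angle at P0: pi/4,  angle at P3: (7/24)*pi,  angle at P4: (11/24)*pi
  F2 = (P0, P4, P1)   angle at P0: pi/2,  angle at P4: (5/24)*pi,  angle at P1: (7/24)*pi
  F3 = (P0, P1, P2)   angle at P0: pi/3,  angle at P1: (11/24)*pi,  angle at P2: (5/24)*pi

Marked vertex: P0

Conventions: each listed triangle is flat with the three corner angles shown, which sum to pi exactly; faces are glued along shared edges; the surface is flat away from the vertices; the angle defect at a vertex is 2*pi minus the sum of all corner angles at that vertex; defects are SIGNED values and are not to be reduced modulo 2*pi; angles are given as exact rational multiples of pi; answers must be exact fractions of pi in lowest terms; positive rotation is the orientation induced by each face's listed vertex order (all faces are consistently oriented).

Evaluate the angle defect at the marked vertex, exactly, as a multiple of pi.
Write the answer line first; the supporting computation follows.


Answer: defect(P0) = pi/4

Sum of corner angles at P0: (7/4)*pi
defect = 2*pi - (7/4)*pi


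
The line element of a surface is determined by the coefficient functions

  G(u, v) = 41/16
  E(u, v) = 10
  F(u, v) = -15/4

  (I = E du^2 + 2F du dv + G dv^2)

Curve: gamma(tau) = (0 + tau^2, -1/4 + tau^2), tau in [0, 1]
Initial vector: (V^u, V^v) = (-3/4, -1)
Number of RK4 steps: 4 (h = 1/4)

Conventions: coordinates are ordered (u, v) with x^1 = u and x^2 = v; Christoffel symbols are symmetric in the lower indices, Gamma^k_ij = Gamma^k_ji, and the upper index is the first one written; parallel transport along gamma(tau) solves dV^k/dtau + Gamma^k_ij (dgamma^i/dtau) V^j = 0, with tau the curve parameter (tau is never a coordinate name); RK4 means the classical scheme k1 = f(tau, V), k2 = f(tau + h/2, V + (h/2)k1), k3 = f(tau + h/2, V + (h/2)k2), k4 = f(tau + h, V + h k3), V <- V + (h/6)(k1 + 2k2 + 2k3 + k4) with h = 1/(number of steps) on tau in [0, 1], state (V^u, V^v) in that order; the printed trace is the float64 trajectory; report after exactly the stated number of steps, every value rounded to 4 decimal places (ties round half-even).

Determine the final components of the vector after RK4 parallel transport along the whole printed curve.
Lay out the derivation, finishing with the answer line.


gamma'(tau) = (2*tau, 2*tau); f(tau, V)^k = -Gamma^k_ij(gamma(tau)) gamma'^i(tau) V^j; h = 1/4; intermediate values shown to 6 dp
curve data and Christoffel symbols at the stage parameters:
  tau = 0.000000: gamma = (0.000000, -0.250000), gamma' = (0.000000, 0.000000); Gamma_uuu = 0.000000, Gamma_uuv = 0.000000, Gamma_uvv = 0.000000, Gamma_vuu = 0.000000, Gamma_vuv = 0.000000, Gamma_vvv = 0.000000
  tau = 0.125000: gamma = (0.015625, -0.234375), gamma' = (0.250000, 0.250000); Gamma_uuu = 0.000000, Gamma_uuv = 0.000000, Gamma_uvv = 0.000000, Gamma_vuu = 0.000000, Gamma_vuv = 0.000000, Gamma_vvv = 0.000000
  tau = 0.250000: gamma = (0.062500, -0.187500), gamma' = (0.500000, 0.500000); Gamma_uuu = 0.000000, Gamma_uuv = 0.000000, Gamma_uvv = 0.000000, Gamma_vuu = 0.000000, Gamma_vuv = 0.000000, Gamma_vvv = 0.000000
  tau = 0.375000: gamma = (0.140625, -0.109375), gamma' = (0.750000, 0.750000); Gamma_uuu = 0.000000, Gamma_uuv = 0.000000, Gamma_uvv = 0.000000, Gamma_vuu = 0.000000, Gamma_vuv = 0.000000, Gamma_vvv = 0.000000
  tau = 0.500000: gamma = (0.250000, 0.000000), gamma' = (1.000000, 1.000000); Gamma_uuu = 0.000000, Gamma_uuv = 0.000000, Gamma_uvv = 0.000000, Gamma_vuu = 0.000000, Gamma_vuv = 0.000000, Gamma_vvv = 0.000000
  tau = 0.625000: gamma = (0.390625, 0.140625), gamma' = (1.250000, 1.250000); Gamma_uuu = 0.000000, Gamma_uuv = 0.000000, Gamma_uvv = 0.000000, Gamma_vuu = 0.000000, Gamma_vuv = 0.000000, Gamma_vvv = 0.000000
  tau = 0.750000: gamma = (0.562500, 0.312500), gamma' = (1.500000, 1.500000); Gamma_uuu = 0.000000, Gamma_uuv = 0.000000, Gamma_uvv = 0.000000, Gamma_vuu = 0.000000, Gamma_vuv = 0.000000, Gamma_vvv = 0.000000
  tau = 0.875000: gamma = (0.765625, 0.515625), gamma' = (1.750000, 1.750000); Gamma_uuu = 0.000000, Gamma_uuv = 0.000000, Gamma_uvv = 0.000000, Gamma_vuu = 0.000000, Gamma_vuv = 0.000000, Gamma_vvv = 0.000000
  tau = 1.000000: gamma = (1.000000, 0.750000), gamma' = (2.000000, 2.000000); Gamma_uuu = 0.000000, Gamma_uuv = 0.000000, Gamma_uvv = 0.000000, Gamma_vuu = 0.000000, Gamma_vuv = 0.000000, Gamma_vvv = 0.000000
step 0: V^u = -0.7500, V^v = -1.0000
step 1: k1 = (0.000000, 0.000000), k2 = (0.000000, 0.000000), k3 = (0.000000, 0.000000), k4 = (0.000000, 0.000000); V <- V + (h/6)(k1 + 2k2 + 2k3 + k4): V^u = -0.7500, V^v = -1.0000
step 2: k1 = (0.000000, 0.000000), k2 = (0.000000, 0.000000), k3 = (0.000000, 0.000000), k4 = (0.000000, 0.000000); V <- V + (h/6)(k1 + 2k2 + 2k3 + k4): V^u = -0.7500, V^v = -1.0000
step 3: k1 = (0.000000, 0.000000), k2 = (0.000000, 0.000000), k3 = (0.000000, 0.000000), k4 = (0.000000, 0.000000); V <- V + (h/6)(k1 + 2k2 + 2k3 + k4): V^u = -0.7500, V^v = -1.0000
step 4: k1 = (0.000000, 0.000000), k2 = (0.000000, 0.000000), k3 = (0.000000, 0.000000), k4 = (0.000000, 0.000000); V <- V + (h/6)(k1 + 2k2 + 2k3 + k4): V^u = -0.7500, V^v = -1.0000

Answer: V^u = -0.7500, V^v = -1.0000


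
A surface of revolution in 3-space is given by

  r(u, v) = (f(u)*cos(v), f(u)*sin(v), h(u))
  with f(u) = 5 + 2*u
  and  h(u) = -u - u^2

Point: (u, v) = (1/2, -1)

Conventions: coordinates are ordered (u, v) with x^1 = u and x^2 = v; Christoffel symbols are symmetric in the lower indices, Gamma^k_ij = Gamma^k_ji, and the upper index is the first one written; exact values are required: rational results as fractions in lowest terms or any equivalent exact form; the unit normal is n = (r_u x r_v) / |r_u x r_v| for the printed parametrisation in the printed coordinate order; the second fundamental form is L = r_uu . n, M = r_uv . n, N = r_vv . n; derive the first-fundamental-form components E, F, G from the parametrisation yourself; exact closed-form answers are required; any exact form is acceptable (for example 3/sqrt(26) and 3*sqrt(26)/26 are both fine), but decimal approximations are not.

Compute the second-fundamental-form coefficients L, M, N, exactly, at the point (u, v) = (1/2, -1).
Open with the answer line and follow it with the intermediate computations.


Answer: L = -sqrt(2), M = 0, N = -3*sqrt(2)

f = 6, f' = 2, f'' = 0, h' = -2, h'' = -2
E = 8, F = 0, G = 36; answer radicand W^2 = 8
unnormalised second-form numerators: l = -4, m = 0, n = -12; L = l/sqrt(8), and similarly M = m/sqrt(W^2), N = n/sqrt(W^2)


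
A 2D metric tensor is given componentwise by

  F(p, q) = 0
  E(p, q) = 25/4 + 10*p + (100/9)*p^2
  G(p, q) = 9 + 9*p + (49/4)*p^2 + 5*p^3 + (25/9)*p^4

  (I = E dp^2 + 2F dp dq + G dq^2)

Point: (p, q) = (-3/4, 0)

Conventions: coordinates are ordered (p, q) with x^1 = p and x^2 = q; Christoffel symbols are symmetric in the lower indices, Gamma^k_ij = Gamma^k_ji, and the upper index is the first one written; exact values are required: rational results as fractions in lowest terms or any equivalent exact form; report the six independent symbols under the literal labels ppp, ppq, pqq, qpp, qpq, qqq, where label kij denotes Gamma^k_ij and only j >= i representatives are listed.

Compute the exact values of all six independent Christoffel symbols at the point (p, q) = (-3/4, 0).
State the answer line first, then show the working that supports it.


Answer: Gamma_ppp = -2/3, Gamma_ppq = 0, Gamma_pqq = 9/16, Gamma_qpp = 0, Gamma_qpq = -16/45, Gamma_qqq = 0

E = 5, F = 0, G = 2025/256 at the point
E_p = -20/3, E_q = 0, F_p = 0, F_q = 0, G_p = -45/8, G_q = 0
EG - F^2 = 10125/256;  g^inv = (256/10125) * [[2025/256, 0], [0, 5]]
first-kind symbols [ij,l] = (1/2)(d_i g_jl + d_j g_il - d_l g_ij): [pp,p] = E_p/2 = -10/3, [pp,q] = F_p - E_q/2 = 0, [pq,p] = E_q/2 = 0, [pq,q] = G_p/2 = -45/16, [qq,p] = F_q - G_p/2 = 45/16, [qq,q] = G_q/2 = 0
Gamma^p_ij = (G*[ij,p] - F*[ij,q])/(EG - F^2), Gamma^q_ij = (E*[ij,q] - F*[ij,p])/(EG - F^2)


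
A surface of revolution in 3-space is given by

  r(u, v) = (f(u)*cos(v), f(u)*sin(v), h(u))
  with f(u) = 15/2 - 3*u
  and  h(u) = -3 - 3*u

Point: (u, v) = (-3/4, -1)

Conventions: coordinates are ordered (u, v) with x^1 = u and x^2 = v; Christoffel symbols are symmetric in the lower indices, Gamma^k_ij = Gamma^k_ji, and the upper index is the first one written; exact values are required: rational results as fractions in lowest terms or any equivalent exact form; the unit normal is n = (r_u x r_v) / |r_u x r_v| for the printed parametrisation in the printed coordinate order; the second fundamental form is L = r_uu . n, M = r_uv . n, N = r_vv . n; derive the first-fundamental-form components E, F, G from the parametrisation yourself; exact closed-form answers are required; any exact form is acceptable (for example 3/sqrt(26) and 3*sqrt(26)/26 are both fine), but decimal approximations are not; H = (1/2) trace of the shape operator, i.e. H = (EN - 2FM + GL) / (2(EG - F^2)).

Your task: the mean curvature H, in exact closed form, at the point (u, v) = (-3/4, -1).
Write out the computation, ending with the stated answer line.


f = 39/4, f' = -3, f'' = 0, h' = -3, h'' = 0
E = 18, F = 0, G = 1521/16; answer radicand W^2 = 18
unnormalised second-form numerators: l = 0, m = 0, n = -117/4; L = l/sqrt(18), and similarly M = m/sqrt(W^2), N = n/sqrt(W^2)
H = (E*n - 2*F*m + G*l) / (2*(EG - F^2)*sqrt(W^2)); E*n - 2*F*m + G*l = -1053/2, EG - F^2 = 13689/8, so H = (-2/13)/sqrt(18)

Answer: H = -sqrt(2)/39


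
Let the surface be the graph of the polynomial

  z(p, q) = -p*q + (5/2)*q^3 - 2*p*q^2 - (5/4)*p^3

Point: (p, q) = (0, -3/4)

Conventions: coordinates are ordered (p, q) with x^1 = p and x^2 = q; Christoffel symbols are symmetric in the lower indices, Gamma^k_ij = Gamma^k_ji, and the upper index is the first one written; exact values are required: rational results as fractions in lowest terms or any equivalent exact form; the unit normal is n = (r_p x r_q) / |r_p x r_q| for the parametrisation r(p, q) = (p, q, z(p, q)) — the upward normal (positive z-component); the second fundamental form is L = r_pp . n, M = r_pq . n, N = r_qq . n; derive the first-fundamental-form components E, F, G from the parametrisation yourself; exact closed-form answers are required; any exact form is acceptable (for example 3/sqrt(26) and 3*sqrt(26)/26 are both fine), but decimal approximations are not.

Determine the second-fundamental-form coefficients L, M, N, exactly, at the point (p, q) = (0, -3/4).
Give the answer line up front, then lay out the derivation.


Answer: L = 0, M = 64*sqrt(19393)/19393, N = -360*sqrt(19393)/19393

z_p = -3/8, z_q = 135/32, z_pp = 0, z_pq = 2, z_qq = -45/4
E = 73/64, F = -405/256, G = 19249/1024; answer radicand W^2 = 19393/1024
unnormalised second-form numerators: l = 0, m = 2, n = -45/4; L = l/sqrt(19393/1024), and similarly M = m/sqrt(W^2), N = n/sqrt(W^2)


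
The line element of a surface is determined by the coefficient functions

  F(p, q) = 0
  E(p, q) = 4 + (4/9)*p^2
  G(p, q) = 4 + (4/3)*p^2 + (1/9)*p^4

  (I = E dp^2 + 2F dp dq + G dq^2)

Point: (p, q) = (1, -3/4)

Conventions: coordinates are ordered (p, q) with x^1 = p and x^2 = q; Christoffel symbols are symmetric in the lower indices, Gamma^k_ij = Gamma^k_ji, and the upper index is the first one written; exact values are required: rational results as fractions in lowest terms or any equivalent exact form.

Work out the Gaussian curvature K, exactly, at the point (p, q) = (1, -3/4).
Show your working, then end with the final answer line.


E = 40/9, F = 0, G = 49/9, EG - F^2 = 1960/81 at the point
E_p = 8/9, E_q = 0, F_p = 0, F_q = 0, G_p = 28/9, G_q = 0
E_qq = 0, F_pq = 0, G_pp = 4
Compute both Brioschi determinants and normalise by (EG - F^2)^2.
M1 = [[-E_qq/2 + F_pq - G_pp/2, E_p/2, F_p - E_q/2], [F_q - G_p/2, E, F], [G_q/2, F, G]] = [[-2, 4/9, 0], [-14/9, 40/9, 0], [0, 0, 49/9]]; det M1 = -32536/729
M2 = [[0, E_q/2, G_p/2], [E_q/2, E, F], [G_p/2, F, G]] = [[0, 0, 14/9], [0, 40/9, 0], [14/9, 0, 49/9]]; det M2 = -7840/729
det M1 - det M2 = -2744/81; K = -2744/81 / (1960/81)^2 = -81/1400

Answer: K = -81/1400


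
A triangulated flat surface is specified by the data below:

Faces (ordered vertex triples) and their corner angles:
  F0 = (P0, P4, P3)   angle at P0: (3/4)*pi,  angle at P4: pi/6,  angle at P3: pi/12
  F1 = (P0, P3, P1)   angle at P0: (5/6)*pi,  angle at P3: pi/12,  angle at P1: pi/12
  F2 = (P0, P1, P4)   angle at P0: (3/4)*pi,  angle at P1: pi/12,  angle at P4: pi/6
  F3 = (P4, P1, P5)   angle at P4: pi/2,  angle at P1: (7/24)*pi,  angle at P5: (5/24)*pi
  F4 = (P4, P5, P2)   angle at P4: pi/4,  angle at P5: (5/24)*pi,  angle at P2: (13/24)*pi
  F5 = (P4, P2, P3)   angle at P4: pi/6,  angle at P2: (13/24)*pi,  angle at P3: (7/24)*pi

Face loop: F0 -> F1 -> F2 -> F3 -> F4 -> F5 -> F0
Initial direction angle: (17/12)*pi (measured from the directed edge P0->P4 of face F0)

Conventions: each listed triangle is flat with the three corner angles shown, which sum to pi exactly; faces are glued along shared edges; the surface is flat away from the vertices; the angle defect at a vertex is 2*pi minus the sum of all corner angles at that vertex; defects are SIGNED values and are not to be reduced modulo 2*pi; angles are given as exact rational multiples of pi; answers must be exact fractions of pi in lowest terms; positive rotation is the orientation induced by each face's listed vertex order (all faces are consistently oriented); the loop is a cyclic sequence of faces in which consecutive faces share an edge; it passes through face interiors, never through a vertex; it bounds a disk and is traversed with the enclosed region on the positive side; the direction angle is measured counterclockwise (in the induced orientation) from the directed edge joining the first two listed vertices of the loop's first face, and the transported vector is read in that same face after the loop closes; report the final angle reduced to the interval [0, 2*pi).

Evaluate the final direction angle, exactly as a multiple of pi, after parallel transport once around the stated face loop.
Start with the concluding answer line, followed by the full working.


Answer: final direction angle = (11/6)*pi

enclosed vertex P0: corner angles sum to (7/3)*pi, defect = 2*pi - (7/3)*pi = -pi/3
enclosed vertex P4: corner angles sum to (5/4)*pi, defect = 2*pi - (5/4)*pi = (3/4)*pi
the rotation equals the total enclosed defect, so the final angle is initial + defects (mod 2*pi)
final angle = (17/12)*pi + (5/12)*pi = (11/6)*pi (mod 2*pi)


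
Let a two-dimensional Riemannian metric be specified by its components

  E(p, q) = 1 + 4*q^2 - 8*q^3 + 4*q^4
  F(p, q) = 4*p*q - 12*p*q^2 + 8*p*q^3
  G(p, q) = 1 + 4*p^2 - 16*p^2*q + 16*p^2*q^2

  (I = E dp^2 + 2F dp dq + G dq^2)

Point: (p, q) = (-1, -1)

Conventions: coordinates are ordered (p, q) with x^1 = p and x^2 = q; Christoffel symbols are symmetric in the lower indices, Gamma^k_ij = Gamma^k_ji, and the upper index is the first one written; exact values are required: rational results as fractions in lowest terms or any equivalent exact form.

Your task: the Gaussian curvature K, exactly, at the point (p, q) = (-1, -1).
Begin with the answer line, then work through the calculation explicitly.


Answer: K = -36/2809

E = 17, F = 24, G = 37, EG - F^2 = 53 at the point
E_p = 0, E_q = -48, F_p = -24, F_q = -52, G_p = -72, G_q = -48
E_qq = 104, F_pq = 52, G_pp = 72
Using the Brioschi determinant formula for K from the metric derivatives:
M1 = [[-E_qq/2 + F_pq - G_pp/2, E_p/2, F_p - E_q/2], [F_q - G_p/2, E, F], [G_q/2, F, G]] = [[-36, 0, 0], [-16, 17, 24], [-24, 24, 37]]; det M1 = -1908
M2 = [[0, E_q/2, G_p/2], [E_q/2, E, F], [G_p/2, F, G]] = [[0, -24, -36], [-24, 17, 24], [-36, 24, 37]]; det M2 = -1872
det M1 - det M2 = -36; K = -36 / (53)^2 = -36/2809


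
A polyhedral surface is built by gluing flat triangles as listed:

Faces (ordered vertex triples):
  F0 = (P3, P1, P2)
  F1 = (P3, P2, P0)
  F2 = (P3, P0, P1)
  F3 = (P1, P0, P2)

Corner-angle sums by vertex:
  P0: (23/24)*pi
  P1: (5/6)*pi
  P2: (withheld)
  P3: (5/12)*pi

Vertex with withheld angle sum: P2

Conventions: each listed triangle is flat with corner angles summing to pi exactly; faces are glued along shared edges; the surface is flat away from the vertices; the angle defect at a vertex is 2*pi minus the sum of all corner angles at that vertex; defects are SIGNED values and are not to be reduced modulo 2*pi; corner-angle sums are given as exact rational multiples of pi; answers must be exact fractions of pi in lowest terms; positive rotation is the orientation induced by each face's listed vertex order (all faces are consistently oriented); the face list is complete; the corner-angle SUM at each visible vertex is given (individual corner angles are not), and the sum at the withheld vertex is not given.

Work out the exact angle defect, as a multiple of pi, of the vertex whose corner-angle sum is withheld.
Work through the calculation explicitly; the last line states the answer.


V = 4, E = 6, F = 4; chi = V - E + F = 2
Gauss-Bonnet: total defect = 2*pi*chi = 4*pi; visible defects sum to (91/24)*pi

Answer: defect(P2) = (5/24)*pi


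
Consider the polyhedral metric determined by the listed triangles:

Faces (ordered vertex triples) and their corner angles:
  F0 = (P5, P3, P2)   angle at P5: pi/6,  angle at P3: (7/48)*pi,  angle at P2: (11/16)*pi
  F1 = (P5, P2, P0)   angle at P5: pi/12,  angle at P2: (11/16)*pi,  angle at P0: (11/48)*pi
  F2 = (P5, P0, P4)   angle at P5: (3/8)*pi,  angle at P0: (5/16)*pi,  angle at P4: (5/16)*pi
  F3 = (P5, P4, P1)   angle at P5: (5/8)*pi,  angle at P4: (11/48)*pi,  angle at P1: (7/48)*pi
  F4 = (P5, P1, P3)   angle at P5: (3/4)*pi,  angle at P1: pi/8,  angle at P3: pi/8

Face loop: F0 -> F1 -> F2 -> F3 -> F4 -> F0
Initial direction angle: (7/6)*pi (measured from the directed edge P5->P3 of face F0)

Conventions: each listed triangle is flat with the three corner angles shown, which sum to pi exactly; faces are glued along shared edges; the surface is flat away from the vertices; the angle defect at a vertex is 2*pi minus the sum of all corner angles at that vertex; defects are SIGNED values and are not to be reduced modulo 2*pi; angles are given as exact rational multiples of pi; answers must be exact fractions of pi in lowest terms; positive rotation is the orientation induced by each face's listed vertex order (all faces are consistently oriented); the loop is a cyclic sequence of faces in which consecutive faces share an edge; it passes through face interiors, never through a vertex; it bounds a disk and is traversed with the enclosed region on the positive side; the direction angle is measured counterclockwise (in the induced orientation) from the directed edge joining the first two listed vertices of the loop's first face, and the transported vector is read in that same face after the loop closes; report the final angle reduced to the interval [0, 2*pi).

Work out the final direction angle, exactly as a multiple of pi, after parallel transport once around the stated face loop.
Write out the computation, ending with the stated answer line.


enclosed vertex P5: corner angles sum to 2*pi, defect = 2*pi - 2*pi = 0
the rotation equals the total enclosed defect, so the final angle is initial + defects (mod 2*pi)
final angle = (7/6)*pi + 0 = (7/6)*pi (mod 2*pi)

Answer: final direction angle = (7/6)*pi


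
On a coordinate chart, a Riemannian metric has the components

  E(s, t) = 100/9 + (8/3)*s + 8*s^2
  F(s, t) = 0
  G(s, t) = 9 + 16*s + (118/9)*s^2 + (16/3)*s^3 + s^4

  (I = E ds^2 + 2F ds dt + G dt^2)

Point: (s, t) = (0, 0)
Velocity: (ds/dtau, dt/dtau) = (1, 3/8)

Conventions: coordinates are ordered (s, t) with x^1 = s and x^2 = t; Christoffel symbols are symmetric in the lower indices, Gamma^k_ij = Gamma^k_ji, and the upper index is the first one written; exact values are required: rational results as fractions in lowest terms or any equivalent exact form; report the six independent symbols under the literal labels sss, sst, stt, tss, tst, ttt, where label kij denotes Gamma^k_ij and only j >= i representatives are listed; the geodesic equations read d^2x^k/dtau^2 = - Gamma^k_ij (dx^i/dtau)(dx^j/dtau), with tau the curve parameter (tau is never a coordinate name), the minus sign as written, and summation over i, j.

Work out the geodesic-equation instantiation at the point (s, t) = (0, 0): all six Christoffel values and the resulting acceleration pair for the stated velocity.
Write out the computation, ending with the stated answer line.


E = 100/9, F = 0, G = 9 at the point
E_s = 8/3, E_t = 0, F_s = 0, F_t = 0, G_s = 16, G_t = 0
EG - F^2 = 100;  g^inv = (1/100) * [[9, 0], [0, 100/9]]
first-kind symbols [ij,l] = (1/2)(d_i g_jl + d_j g_il - d_l g_ij): [ss,s] = E_s/2 = 4/3, [ss,t] = F_s - E_t/2 = 0, [st,s] = E_t/2 = 0, [st,t] = G_s/2 = 8, [tt,s] = F_t - G_s/2 = -8, [tt,t] = G_t/2 = 0
Gamma^s_ij = (G*[ij,s] - F*[ij,t])/(EG - F^2), Gamma^t_ij = (E*[ij,t] - F*[ij,s])/(EG - F^2)
Gamma_sss = 3/25, Gamma_sst = 0, Gamma_stt = -18/25, Gamma_tss = 0, Gamma_tst = 8/9, Gamma_ttt = 0
d^2s/dtau^2 = -(Gamma_sss*(1)^2 + 2*Gamma_sst*(1)*(3/8) + Gamma_stt*(3/8)^2) = -3/160
d^2t/dtau^2 = -(Gamma_tss*(1)^2 + 2*Gamma_tst*(1)*(3/8) + Gamma_ttt*(3/8)^2) = -2/3

Answer: Gamma_sss = 3/25, Gamma_sst = 0, Gamma_stt = -18/25, Gamma_tss = 0, Gamma_tst = 8/9, Gamma_ttt = 0; accelerations (d^2s/dtau^2, d^2t/dtau^2) = (-3/160, -2/3)


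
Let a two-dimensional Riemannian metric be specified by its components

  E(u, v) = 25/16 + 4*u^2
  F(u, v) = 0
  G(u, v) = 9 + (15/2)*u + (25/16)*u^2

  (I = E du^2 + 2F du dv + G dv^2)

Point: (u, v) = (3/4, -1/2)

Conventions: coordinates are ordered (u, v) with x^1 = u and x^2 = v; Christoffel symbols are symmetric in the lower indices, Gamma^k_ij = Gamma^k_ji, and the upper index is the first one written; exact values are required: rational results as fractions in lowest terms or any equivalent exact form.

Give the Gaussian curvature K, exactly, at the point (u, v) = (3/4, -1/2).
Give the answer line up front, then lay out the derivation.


Answer: K = 5120/78141

E = 61/16, F = 0, G = 3969/256, EG - F^2 = 242109/4096 at the point
E_u = 6, E_v = 0, F_u = 0, F_v = 0, G_u = 315/32, G_v = 0
E_vv = 0, F_uv = 0, G_uu = 25/8
The intrinsic route: Brioschi's K = (det M1 - det M2)/(EG - F^2)^2.
M1 = [[-E_vv/2 + F_uv - G_uu/2, E_u/2, F_u - E_v/2], [F_v - G_u/2, E, F], [G_v/2, F, G]] = [[-25/16, 3, 0], [-315/64, 61/16, 0], [0, 0, 3969/256]]; det M1 = 8950095/65536
M2 = [[0, E_v/2, G_u/2], [E_v/2, E, F], [G_u/2, F, G]] = [[0, 0, 315/64], [0, 61/16, 0], [315/64, 0, 3969/256]]; det M2 = -6052725/65536
det M1 - det M2 = 3750705/16384; K = 3750705/16384 / (242109/4096)^2 = 5120/78141


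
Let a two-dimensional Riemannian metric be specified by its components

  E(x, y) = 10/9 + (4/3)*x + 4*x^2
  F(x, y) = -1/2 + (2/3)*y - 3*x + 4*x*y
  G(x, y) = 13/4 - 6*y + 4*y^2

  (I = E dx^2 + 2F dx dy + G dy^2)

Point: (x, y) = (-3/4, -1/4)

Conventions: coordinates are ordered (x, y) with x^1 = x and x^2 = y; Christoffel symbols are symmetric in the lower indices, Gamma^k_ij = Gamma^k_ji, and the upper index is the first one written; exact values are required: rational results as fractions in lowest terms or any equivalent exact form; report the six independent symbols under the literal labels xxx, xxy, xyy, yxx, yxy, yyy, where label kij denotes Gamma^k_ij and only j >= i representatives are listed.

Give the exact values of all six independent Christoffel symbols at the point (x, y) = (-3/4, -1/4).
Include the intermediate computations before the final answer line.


E = 85/36, F = 7/3, G = 5 at the point
E_x = -14/3, E_y = 0, F_x = -4, F_y = -7/3, G_x = 0, G_y = -8
EG - F^2 = 229/36;  g^inv = (36/229) * [[5, -7/3], [-7/3, 85/36]]
first-kind symbols [ij,l] = (1/2)(d_i g_jl + d_j g_il - d_l g_ij): [xx,x] = E_x/2 = -7/3, [xx,y] = F_x - E_y/2 = -4, [xy,x] = E_y/2 = 0, [xy,y] = G_x/2 = 0, [yy,x] = F_y - G_x/2 = -7/3, [yy,y] = G_y/2 = -4
Gamma^x_ij = (G*[ij,x] - F*[ij,y])/(EG - F^2), Gamma^y_ij = (E*[ij,y] - F*[ij,x])/(EG - F^2)

Answer: Gamma_xxx = -84/229, Gamma_xxy = 0, Gamma_xyy = -84/229, Gamma_yxx = -144/229, Gamma_yxy = 0, Gamma_yyy = -144/229
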